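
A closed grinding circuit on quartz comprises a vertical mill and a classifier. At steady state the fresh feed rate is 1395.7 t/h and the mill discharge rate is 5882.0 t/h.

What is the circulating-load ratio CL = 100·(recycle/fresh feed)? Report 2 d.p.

Discharge = new feed + return, hence
R = M − F = 5882.0 − 1395.7 = 4486.3 t/h
CL = 100·R/F = 100·4486.3/1395.7 = 321.44 %

CL = 321.44 %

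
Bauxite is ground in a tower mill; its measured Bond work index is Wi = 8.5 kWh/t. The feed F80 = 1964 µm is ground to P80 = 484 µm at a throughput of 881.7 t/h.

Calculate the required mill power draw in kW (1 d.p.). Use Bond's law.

W = 10 Wi (1/√P80 − 1/√F80)  [Bond]
W = 10·8.5·(1/√484 − 1/√1964) = 10·8.5·(0.022890) = 1.9456 kWh/t
P_mill = W·ṁ = 1.9456·881.7 = 1715.5 kW

P = 1715.5 kW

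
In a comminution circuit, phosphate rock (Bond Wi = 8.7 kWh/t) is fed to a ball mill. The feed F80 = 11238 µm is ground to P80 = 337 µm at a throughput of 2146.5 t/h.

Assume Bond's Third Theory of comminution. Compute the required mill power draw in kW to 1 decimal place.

P = 8411.1 kW

W = 10 Wi (1/√P80 − 1/√F80)  [Bond]
W = 10·8.7·(1/√337 − 1/√11238) = 10·8.7·(0.045040) = 3.9185 kWh/t
P_mill = W·ṁ = 3.9185·2146.5 = 8411.1 kW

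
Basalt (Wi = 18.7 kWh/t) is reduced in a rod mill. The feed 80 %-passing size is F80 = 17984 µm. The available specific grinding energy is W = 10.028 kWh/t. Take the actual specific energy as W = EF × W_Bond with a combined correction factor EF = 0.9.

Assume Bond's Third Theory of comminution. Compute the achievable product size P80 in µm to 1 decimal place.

W = 10 Wi / √P80 − 10 Wi / √F80
W_Bond = W / EF = 10.028 / 0.9 = 11.1422 kWh/t
1/√P80 = 1/√F80 + W_Bond/(10·Wi)
  = 11.1422/(10·18.7) + 1/√17984 = 0.059584 + 0.007457 = 0.067041
P80 = (1/0.067041)² = 14.9163² = 222.49 µm

P80 = 222.5 µm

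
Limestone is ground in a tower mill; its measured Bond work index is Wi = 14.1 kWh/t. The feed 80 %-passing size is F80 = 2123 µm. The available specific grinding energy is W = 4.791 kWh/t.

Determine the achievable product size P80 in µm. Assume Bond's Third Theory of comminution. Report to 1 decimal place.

W = 10·Wi·[P80^(−½) − F80^(−½)]
1/√P80 = 1/√F80 + W/(10·Wi)
  = 4.7910/(10·14.1) + 1/√2123 = 0.033979 + 0.021703 = 0.055682
P80 = (1/0.055682)² = 17.9591² = 322.53 µm

P80 = 322.5 µm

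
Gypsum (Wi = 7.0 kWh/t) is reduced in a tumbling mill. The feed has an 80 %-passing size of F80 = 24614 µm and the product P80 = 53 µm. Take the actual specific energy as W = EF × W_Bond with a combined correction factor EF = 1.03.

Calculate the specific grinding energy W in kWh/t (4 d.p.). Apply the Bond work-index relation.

W = 9.4441 kWh/t

W = 10·Wi·[P80^(−½) − F80^(−½)]
1/√53 = 0.137361;  1/√24614 = 0.006374
W = 10·7.0·(0.137361 − 0.006374) = 9.1691 kWh/t
Corrected W = EF·W_Bond = 1.03·9.1691 = 9.4441 kWh/t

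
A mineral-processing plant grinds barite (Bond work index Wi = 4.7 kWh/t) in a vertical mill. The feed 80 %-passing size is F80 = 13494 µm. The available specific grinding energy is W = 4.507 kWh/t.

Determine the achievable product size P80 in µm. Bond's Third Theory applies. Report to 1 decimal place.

W = 10 Wi (1/√P80 − 1/√F80)  [Bond]
⇒ 1/√P80 = W/(10 Wi) + 1/√F80
  = 4.5070/(10·4.7) + 1/√13494 = 0.095894 + 0.008609 = 0.104502
P80 = (1/0.104502)² = 9.5692² = 91.57 µm

P80 = 91.6 µm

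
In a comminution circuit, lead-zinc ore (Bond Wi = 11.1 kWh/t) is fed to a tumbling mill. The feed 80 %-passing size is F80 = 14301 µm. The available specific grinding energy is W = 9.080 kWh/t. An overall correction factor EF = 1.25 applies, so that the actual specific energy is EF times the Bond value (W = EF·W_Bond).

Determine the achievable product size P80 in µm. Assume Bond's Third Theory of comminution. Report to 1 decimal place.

P80 = 183.6 µm

W = 10 Wi / √P80 − 10 Wi / √F80
W_Bond = W / EF = 9.080 / 1.25 = 7.2640 kWh/t
⇒ 1/√P80 = W_Bond/(10 Wi) + 1/√F80
  = 7.2640/(10·11.1) + 1/√14301 = 0.065441 + 0.008362 = 0.073804
P80 = (1/0.073804)² = 13.5495² = 183.59 µm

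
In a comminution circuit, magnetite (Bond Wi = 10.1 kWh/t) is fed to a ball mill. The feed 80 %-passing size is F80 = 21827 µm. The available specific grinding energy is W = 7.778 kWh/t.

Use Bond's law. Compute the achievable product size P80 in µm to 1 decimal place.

P80 = 142.5 µm

W = 10·Wi·[P80^(−½) − F80^(−½)]
⇒ 1/√P80 = W/(10 Wi) + 1/√F80
  = 7.7780/(10·10.1) + 1/√21827 = 0.077010 + 0.006769 = 0.083779
P80 = (1/0.083779)² = 11.9362² = 142.47 µm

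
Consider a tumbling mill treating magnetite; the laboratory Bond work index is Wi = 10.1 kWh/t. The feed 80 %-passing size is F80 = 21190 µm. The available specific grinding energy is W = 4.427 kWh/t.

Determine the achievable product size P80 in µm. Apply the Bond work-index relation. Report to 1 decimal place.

P80 = 389.0 µm

W = 10·Wi·[P80^(−½) − F80^(−½)]
⇒ 1/√P80 = W/(10·Wi) + 1/√F80
  = 4.4270/(10·10.1) + 1/√21190 = 0.043832 + 0.006870 = 0.050701
P80 = (1/0.050701)² = 19.7233² = 389.01 µm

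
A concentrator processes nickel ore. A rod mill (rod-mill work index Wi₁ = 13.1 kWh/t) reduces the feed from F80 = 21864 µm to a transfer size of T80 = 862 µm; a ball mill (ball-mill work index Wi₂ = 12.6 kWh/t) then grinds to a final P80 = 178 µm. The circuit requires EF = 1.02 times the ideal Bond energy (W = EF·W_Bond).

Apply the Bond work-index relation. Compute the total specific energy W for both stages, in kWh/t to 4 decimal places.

W = 10 Wi (1/√P80 − 1/√F80)  [Bond]
Stage 1 (21864→862 µm, Wi₁=13.1): W₁ = 10·13.1·(0.034060 − 0.006763) = 3.5759 kWh/t
Stage 2 (862→178 µm, Wi₂=12.6): W₂ = 10·12.6·(0.074953 − 0.034060) = 5.1525 kWh/t
W = W₁ + W₂ = 3.5759 + 5.1525 = 8.7285 kWh/t
W_actual = 1.02 × 8.7285 = 8.9030 kWh/t

W = 8.9030 kWh/t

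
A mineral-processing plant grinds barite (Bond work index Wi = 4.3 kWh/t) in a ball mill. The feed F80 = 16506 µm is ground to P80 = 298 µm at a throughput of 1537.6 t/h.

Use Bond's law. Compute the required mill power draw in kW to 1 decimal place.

P = 3315.4 kW

W = 10 Wi (P80^-0.5 − F80^-0.5)
W = 10·4.3·(1/√298 − 1/√16506) = 10·4.3·(0.050145) = 2.1562 kWh/t
Power = W × throughput = 2.1562 kWh/t × 1537.6 t/h = 3315.4 kW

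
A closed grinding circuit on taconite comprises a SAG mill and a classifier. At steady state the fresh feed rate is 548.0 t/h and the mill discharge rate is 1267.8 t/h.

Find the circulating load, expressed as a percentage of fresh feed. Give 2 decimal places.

Mill node: discharge = fresh + recycle.
R = M − F = 1267.8 − 548.0 = 719.8 t/h
CL = 100·R/F = 100·719.8/548.0 = 131.35 %

CL = 131.35 %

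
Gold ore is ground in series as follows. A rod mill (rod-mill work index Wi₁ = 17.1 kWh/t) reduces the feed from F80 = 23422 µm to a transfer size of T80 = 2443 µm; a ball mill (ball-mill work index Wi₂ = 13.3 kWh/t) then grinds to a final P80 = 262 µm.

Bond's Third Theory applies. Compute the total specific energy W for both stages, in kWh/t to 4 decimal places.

W = 7.8682 kWh/t

Bond: W = 10·Wi·(1/√P80 − 1/√F80)
Stage 1 (23422→2443 µm, Wi₁=17.1): W₁ = 10·17.1·(0.020232 − 0.006534) = 2.3423 kWh/t
Stage 2 (2443→262 µm, Wi₂=13.3): W₂ = 10·13.3·(0.061780 − 0.020232) = 5.5259 kWh/t
W = W₁ + W₂ = 2.3423 + 5.5259 = 7.8682 kWh/t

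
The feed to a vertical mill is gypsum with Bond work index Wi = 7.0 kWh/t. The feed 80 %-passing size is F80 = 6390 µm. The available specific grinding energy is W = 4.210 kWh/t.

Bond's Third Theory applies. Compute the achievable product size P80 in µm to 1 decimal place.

P80 = 189.5 µm

W = 10 Wi / √P80 − 10 Wi / √F80
⇒ 1/√P80 = W/(10·Wi) + 1/√F80
  = 4.2100/(10·7.0) + 1/√6390 = 0.060143 + 0.012510 = 0.072653
P80 = (1/0.072653)² = 13.7641² = 189.45 µm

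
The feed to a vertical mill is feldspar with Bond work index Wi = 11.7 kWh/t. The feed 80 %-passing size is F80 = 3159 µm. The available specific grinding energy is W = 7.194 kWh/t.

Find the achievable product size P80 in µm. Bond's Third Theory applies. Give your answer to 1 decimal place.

Bond:  W = 10 Wi (1/√P − 1/√F)
⇒ 1/√P80 = W/(10 Wi) + 1/√F80
  = 7.1940/(10·11.7) + 1/√3159 = 0.061487 + 0.017792 = 0.079279
P80 = (1/0.079279)² = 12.6136² = 159.10 µm

P80 = 159.1 µm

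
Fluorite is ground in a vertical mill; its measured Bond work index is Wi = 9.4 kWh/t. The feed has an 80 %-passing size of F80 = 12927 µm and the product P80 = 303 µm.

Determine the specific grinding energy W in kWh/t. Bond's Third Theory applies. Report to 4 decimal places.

W = 10 Wi (P80^-0.5 − F80^-0.5)
1/√303 = 0.057448;  1/√12927 = 0.008795
W = 10·9.4·(0.057448 − 0.008795) = 4.5734 kWh/t

W = 4.5734 kWh/t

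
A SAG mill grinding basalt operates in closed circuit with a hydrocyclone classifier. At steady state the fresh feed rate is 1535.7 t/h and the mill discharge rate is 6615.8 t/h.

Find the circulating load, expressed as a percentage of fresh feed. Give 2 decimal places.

CL = 330.80 %

Discharge = new feed + return, hence
R = M − F = 6615.8 − 1535.7 = 5080.1 t/h
CL = 100·R/F = 100·5080.1/1535.7 = 330.80 %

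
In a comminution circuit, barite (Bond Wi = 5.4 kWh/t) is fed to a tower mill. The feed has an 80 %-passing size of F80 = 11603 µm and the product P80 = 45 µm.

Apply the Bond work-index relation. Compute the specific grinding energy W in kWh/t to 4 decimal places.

W = 10 Wi / √P80 − 10 Wi / √F80
1/√45 = 0.149071;  1/√11603 = 0.009284
W = 10·5.4·(0.149071 − 0.009284) = 7.5485 kWh/t

W = 7.5485 kWh/t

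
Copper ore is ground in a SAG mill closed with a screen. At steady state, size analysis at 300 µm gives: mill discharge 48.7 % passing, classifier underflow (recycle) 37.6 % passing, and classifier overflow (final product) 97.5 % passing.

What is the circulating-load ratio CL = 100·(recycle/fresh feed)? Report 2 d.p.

Two-product formula at 300 µm:
d + r·d = r·u + o → r(d−u) = o−d
r = (97.5 − 48.7)/(48.7 − 37.6) = 48.8/11.1 = 4.3964
CL = 100·r = 439.64 %

CL = 439.64 %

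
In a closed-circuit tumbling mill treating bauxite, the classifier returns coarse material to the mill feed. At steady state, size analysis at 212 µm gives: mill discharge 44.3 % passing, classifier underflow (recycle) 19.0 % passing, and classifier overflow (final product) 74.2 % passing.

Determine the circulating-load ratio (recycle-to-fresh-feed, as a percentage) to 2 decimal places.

Balance %-passing 212 µm (r = R/F):
(1+r)·d = r·u + o ⇒ r = (o−d)/(d−u)
r = (74.2 − 44.3)/(44.3 − 19.0) = 29.9/25.3 = 1.1818
CL = 100·r = 118.18 %

CL = 118.18 %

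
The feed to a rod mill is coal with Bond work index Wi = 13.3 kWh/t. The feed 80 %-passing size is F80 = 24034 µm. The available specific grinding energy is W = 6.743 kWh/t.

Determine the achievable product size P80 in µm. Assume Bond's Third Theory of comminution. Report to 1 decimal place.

P80 = 306.2 µm

Bond:  W = 10 Wi (1/√P − 1/√F)
1/√P80 = 1/√F80 + W/(10·Wi)
  = 6.7430/(10·13.3) + 1/√24034 = 0.050699 + 0.006450 = 0.057150
P80 = (1/0.057150)² = 17.4979² = 306.18 µm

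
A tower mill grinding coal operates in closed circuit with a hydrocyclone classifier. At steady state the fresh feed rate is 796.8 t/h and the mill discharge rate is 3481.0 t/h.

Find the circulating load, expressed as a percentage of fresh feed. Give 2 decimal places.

CL = 336.87 %

Discharge = new feed + return, hence
R = M − F = 3481.0 − 796.8 = 2684.2 t/h
CL = 100·R/F = 100·2684.2/796.8 = 336.87 %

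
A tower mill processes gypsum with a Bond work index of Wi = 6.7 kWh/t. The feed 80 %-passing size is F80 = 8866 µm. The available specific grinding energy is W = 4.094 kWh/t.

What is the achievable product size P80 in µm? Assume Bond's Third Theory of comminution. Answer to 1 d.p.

Bond:  W = 10 Wi (1/√P − 1/√F)
P80^(−½) = W/(10 Wi) + F80^(−½)
  = 4.0940/(10·6.7) + 1/√8866 = 0.061104 + 0.010620 = 0.071725
P80 = (1/0.071725)² = 13.9422² = 194.38 µm

P80 = 194.4 µm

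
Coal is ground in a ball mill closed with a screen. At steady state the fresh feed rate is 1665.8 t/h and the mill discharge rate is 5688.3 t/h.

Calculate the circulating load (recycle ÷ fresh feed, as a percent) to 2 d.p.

Discharge = new feed + return, hence
R = M − F = 5688.3 − 1665.8 = 4022.5 t/h
CL = 100·R/F = 100·4022.5/1665.8 = 241.48 %

CL = 241.48 %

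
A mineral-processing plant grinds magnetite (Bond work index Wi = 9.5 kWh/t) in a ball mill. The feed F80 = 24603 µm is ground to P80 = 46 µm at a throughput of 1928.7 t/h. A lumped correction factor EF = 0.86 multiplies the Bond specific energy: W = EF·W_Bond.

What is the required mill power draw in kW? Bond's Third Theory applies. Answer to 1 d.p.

P = 22228.5 kW

W = 10 Wi / √P80 − 10 Wi / √F80
W = 10·9.5·(1/√46 − 1/√24603) = 10·9.5·(0.141067) = 13.4013 kWh/t
With EF = 0.86: W = 13.4013·0.86 = 11.5251 kWh/t
Power = W × throughput = 11.5251 kWh/t × 1928.7 t/h = 22228.5 kW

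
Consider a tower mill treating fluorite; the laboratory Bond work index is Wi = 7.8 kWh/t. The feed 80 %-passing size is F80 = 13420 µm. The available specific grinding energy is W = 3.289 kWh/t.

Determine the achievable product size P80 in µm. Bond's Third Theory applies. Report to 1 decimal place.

W_Bond = 10·Wi·(1/√P₈₀ − 1/√F₈₀)
⇒ 1/√P80 = W/(10·Wi) + 1/√F80
  = 3.2890/(10·7.8) + 1/√13420 = 0.042167 + 0.008632 = 0.050799
P80 = (1/0.050799)² = 19.6855² = 387.52 µm

P80 = 387.5 µm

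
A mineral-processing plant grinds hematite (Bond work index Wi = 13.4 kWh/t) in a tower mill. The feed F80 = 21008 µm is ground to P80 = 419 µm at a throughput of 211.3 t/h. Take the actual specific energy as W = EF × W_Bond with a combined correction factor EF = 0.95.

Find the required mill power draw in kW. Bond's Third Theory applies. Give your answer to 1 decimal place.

Bond: W = 10·Wi·(1/√P80 − 1/√F80)
W = 10·13.4·(1/√419 − 1/√21008) = 10·13.4·(0.041954) = 5.6218 kWh/t
W_actual = 0.95 × 5.6218 = 5.3407 kWh/t
Power = W × throughput = 5.3407 kWh/t × 211.3 t/h = 1128.5 kW

P = 1128.5 kW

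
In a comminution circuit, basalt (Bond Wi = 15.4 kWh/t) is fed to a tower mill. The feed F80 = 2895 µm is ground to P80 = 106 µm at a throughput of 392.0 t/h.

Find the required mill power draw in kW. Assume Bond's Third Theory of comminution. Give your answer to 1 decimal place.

P = 4741.5 kW

Bond: W = 10·Wi·(1/√P80 − 1/√F80)
W = 10·15.4·(1/√106 − 1/√2895) = 10·15.4·(0.078543) = 12.0956 kWh/t
Power = W × throughput = 12.0956 kWh/t × 392.0 t/h = 4741.5 kW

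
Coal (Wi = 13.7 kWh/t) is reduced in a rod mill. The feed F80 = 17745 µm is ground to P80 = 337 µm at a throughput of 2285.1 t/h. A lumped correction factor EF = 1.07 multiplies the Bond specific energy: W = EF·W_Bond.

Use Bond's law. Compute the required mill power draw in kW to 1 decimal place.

W = 10 Wi / √P80 − 10 Wi / √F80
W = 10·13.7·(1/√337 − 1/√17745) = 10·13.7·(0.046967) = 6.4344 kWh/t
Corrected W = EF·W_Bond = 1.07·6.4344 = 6.8848 kWh/t
Power = W × throughput = 6.8848 kWh/t × 2285.1 t/h = 15732.5 kW

P = 15732.5 kW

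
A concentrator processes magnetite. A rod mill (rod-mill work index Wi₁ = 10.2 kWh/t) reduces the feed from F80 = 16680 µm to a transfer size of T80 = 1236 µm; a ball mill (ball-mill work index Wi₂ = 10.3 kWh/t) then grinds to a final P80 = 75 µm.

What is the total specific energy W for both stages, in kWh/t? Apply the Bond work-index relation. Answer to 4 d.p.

W_Bond = 10·Wi·(1/√P₈₀ − 1/√F₈₀)
Stage 1 (16680→1236 µm, Wi₁=10.2): W₁ = 10·10.2·(0.028444 − 0.007743) = 2.1115 kWh/t
Stage 2 (1236→75 µm, Wi₂=10.3): W₂ = 10·10.3·(0.115470 − 0.028444) = 8.9637 kWh/t
W = W₁ + W₂ = 2.1115 + 8.9637 = 11.0752 kWh/t

W = 11.0752 kWh/t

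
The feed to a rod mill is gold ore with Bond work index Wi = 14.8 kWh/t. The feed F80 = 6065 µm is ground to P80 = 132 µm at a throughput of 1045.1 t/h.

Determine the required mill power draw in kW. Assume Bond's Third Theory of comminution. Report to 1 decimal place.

P = 11476.6 kW

W = 10 Wi / √P80 − 10 Wi / √F80
W = 10·14.8·(1/√132 − 1/√6065) = 10·14.8·(0.074198) = 10.9813 kWh/t
P = W·T = 10.9813·1045.1 = 11476.6 kW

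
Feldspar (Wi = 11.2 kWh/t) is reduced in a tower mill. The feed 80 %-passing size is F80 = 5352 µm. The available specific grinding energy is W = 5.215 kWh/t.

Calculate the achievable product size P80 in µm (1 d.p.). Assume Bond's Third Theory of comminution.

W_Bond = 10·Wi·(1/√P₈₀ − 1/√F₈₀)
P80^-0.5 = F80^-0.5 + W/(10 Wi)
  = 5.2150/(10·11.2) + 1/√5352 = 0.046562 + 0.013669 = 0.060232
P80 = (1/0.060232)² = 16.6026² = 275.65 µm

P80 = 275.6 µm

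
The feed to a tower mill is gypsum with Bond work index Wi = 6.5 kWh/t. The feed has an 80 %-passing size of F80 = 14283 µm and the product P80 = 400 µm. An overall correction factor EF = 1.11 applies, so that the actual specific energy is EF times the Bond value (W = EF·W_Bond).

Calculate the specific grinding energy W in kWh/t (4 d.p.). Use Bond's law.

W = 10·Wi·[P80^(−½) − F80^(−½)]
1/√400 = 0.050000;  1/√14283 = 0.008367
W = 10·6.5·(0.050000 − 0.008367) = 2.7061 kWh/t
Corrected W = EF·W_Bond = 1.11·2.7061 = 3.0038 kWh/t

W = 3.0038 kWh/t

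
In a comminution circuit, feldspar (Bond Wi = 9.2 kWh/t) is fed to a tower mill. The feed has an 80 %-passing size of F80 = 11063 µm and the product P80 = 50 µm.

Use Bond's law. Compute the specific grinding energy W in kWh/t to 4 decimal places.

W = 12.1361 kWh/t

W_Bond = 10·Wi·(1/√P₈₀ − 1/√F₈₀)
1/√50 = 0.141421;  1/√11063 = 0.009507
W = 10·9.2·(0.141421 − 0.009507) = 12.1361 kWh/t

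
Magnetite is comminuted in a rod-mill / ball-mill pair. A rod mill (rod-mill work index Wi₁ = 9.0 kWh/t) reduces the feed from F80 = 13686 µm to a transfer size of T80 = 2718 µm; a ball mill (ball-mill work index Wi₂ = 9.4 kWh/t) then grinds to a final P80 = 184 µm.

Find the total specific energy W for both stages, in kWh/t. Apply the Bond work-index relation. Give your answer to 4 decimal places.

Bond: W = 10·Wi·(1/√P80 − 1/√F80)
Stage 1 (13686→2718 µm, Wi₁=9.0): W₁ = 10·9.0·(0.019181 − 0.008548) = 0.9570 kWh/t
Stage 2 (2718→184 µm, Wi₂=9.4): W₂ = 10·9.4·(0.073721 − 0.019181) = 5.1267 kWh/t
W = W₁ + W₂ = 0.9570 + 5.1267 = 6.0837 kWh/t

W = 6.0837 kWh/t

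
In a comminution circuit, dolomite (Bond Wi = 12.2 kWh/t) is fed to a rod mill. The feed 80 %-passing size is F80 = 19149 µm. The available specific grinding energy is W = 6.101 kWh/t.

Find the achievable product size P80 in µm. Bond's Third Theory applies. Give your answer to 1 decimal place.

W = 10 Wi (1/√P80 − 1/√F80)  [Bond]
⇒ 1/√P80 = W/(10·Wi) + 1/√F80
  = 6.1010/(10·12.2) + 1/√19149 = 0.050008 + 0.007226 = 0.057235
P80 = (1/0.057235)² = 17.4719² = 305.27 µm

P80 = 305.3 µm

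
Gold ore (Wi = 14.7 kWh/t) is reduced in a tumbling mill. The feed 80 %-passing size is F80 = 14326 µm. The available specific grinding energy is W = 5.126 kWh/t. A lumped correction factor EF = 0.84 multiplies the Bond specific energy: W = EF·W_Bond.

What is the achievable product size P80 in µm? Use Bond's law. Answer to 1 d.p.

W = 10 Wi (1/√P80 − 1/√F80)  [Bond]
W_Bond = W / EF = 5.126 / 0.84 = 6.1024 kWh/t
⇒ 1/√P80 = W_Bond/(10·Wi) + 1/√F80
  = 6.1024/(10·14.7) + 1/√14326 = 0.041513 + 0.008355 = 0.049868
P80 = (1/0.049868)² = 20.0531² = 402.13 µm

P80 = 402.1 µm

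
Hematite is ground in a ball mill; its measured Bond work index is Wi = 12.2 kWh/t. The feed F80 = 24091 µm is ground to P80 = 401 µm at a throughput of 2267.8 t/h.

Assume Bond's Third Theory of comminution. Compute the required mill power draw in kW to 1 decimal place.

W = 10 Wi (P80^-0.5 − F80^-0.5)
W = 10·12.2·(1/√401 − 1/√24091) = 10·12.2·(0.043495) = 5.3064 kWh/t
Power = W × throughput = 5.3064 kWh/t × 2267.8 t/h = 12033.8 kW

P = 12033.8 kW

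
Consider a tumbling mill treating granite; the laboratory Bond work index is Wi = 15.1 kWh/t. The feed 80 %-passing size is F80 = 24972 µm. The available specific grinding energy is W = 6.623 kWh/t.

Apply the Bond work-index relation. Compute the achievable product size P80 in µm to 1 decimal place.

W = 10·Wi·(P80^(-½) − F80^(-½))
⇒ 1/√P80 = W/(10·Wi) + 1/√F80
  = 6.6230/(10·15.1) + 1/√24972 = 0.043861 + 0.006328 = 0.050189
P80 = (1/0.050189)² = 19.9247² = 396.99 µm

P80 = 397.0 µm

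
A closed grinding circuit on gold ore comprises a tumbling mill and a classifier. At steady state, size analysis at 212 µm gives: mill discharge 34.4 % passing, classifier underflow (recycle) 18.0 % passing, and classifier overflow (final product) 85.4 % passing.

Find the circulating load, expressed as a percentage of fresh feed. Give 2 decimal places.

Let r = R/F. Size balance at 212 µm:
(1+r)·d = r·u + o ⇒ r = (o−d)/(d−u)
r = (85.4 − 34.4)/(34.4 − 18.0) = 51.0/16.4 = 3.1098
CL = 100·r = 310.98 %

CL = 310.98 %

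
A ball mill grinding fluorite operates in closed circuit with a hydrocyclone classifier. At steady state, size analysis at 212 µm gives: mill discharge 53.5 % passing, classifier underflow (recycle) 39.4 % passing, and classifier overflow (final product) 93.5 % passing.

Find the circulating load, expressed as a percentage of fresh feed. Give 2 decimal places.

CL = 283.69 %

Classifier node, passing 212 µm:
(1+r)d = ru + o → r = (o−d)/(d−u)
r = (93.5 − 53.5)/(53.5 − 39.4) = 40.0/14.1 = 2.8369
CL = 100·r = 283.69 %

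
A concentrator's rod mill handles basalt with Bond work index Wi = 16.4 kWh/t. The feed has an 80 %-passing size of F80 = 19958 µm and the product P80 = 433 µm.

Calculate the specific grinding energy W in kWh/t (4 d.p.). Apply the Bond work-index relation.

Bond:  W = 10 Wi (1/√P − 1/√F)
1/√433 = 0.048057;  1/√19958 = 0.007079
W = 10·16.4·(0.048057 − 0.007079) = 6.7205 kWh/t

W = 6.7205 kWh/t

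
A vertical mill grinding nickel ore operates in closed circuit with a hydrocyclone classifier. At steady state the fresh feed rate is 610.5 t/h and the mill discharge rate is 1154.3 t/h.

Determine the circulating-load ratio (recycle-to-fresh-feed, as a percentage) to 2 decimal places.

Mill node: discharge = fresh + recycle.
R = M − F = 1154.3 − 610.5 = 543.8 t/h
CL = 100·R/F = 100·543.8/610.5 = 89.07 %

CL = 89.07 %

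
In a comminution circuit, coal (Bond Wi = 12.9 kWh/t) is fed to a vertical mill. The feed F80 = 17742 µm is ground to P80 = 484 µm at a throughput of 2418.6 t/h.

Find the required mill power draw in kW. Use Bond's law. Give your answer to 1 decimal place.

P = 11839.4 kW

Bond:  W = 10 Wi (1/√P − 1/√F)
W = 10·12.9·(1/√484 − 1/√17742) = 10·12.9·(0.037947) = 4.8952 kWh/t
Power = W × throughput = 4.8952 kWh/t × 2418.6 t/h = 11839.4 kW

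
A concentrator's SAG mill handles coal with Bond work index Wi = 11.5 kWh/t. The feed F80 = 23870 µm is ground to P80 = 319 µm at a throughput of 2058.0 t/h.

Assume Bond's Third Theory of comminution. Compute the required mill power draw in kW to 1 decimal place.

W = 10 Wi / √P80 − 10 Wi / √F80
W = 10·11.5·(1/√319 − 1/√23870) = 10·11.5·(0.049517) = 5.6944 kWh/t
Mill draw = 5.6944 × 2058.0 = 11719.1 kW

P = 11719.1 kW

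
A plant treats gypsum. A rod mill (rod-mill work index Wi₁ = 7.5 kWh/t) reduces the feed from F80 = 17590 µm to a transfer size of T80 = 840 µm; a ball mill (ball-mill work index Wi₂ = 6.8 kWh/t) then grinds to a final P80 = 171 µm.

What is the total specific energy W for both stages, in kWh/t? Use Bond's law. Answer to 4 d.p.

W = 4.8761 kWh/t

Bond: W = 10·Wi·(1/√P80 − 1/√F80)
Stage 1 (17590→840 µm, Wi₁=7.5): W₁ = 10·7.5·(0.034503 − 0.007540) = 2.0223 kWh/t
Stage 2 (840→171 µm, Wi₂=6.8): W₂ = 10·6.8·(0.076472 − 0.034503) = 2.8539 kWh/t
W = W₁ + W₂ = 2.0223 + 2.8539 = 4.8761 kWh/t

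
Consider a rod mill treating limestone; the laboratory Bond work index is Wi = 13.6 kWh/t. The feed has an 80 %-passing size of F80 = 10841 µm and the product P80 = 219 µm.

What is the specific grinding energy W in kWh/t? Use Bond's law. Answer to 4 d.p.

W = 7.8838 kWh/t

W = 10 Wi / √P80 − 10 Wi / √F80
1/√219 = 0.067574;  1/√10841 = 0.009604
W = 10·13.6·(0.067574 − 0.009604) = 7.8838 kWh/t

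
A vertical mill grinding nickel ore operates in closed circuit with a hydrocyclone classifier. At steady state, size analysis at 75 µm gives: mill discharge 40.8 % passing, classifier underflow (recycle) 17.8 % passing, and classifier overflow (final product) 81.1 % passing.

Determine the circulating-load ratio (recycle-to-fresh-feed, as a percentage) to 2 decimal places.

Classifier node, passing 75 µm:
r = (o − d)/(d − u)
r = (81.1 − 40.8)/(40.8 − 17.8) = 40.3/23.0 = 1.7522
CL = 100·r = 175.22 %

CL = 175.22 %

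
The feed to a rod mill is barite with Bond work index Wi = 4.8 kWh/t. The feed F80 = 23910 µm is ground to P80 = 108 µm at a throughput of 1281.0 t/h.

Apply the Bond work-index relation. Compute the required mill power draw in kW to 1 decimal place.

P = 5519.0 kW

W = 10·Wi·(P80^(-½) − F80^(-½))
W = 10·4.8·(1/√108 − 1/√23910) = 10·4.8·(0.089758) = 4.3084 kWh/t
Mill draw = 4.3084 × 1281.0 = 5519.0 kW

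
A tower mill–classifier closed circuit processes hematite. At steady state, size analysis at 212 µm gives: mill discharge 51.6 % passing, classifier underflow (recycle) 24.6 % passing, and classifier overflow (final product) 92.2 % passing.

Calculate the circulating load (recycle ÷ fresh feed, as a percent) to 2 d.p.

Classifier node, passing 212 µm:
(1+r)d = ru + o → r = (o−d)/(d−u)
r = (92.2 − 51.6)/(51.6 − 24.6) = 40.6/27.0 = 1.5037
CL = 100·r = 150.37 %

CL = 150.37 %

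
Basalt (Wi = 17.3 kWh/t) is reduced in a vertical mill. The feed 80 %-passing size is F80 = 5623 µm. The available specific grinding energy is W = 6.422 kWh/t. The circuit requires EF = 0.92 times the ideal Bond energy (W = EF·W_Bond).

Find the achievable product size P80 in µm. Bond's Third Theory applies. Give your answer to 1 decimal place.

W = 10 Wi (1/√P80 − 1/√F80)  [Bond]
W_Bond = W / EF = 6.422 / 0.92 = 6.9804 kWh/t
⇒ 1/√P80 = W_Bond/(10·Wi) + 1/√F80
  = 6.9804/(10·17.3) + 1/√5623 = 0.040349 + 0.013336 = 0.053685
P80 = (1/0.053685)² = 18.6272² = 346.97 µm

P80 = 347.0 µm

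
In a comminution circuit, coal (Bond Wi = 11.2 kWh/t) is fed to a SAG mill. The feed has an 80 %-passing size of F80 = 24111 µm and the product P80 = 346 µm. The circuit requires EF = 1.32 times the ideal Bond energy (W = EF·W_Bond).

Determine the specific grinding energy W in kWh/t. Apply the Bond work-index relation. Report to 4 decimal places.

W = 6.9958 kWh/t

W = 10 Wi (1/√P80 − 1/√F80)  [Bond]
1/√346 = 0.053760;  1/√24111 = 0.006440
W = 10·11.2·(0.053760 − 0.006440) = 5.2999 kWh/t
With EF = 1.32: W = 5.2999·1.32 = 6.9958 kWh/t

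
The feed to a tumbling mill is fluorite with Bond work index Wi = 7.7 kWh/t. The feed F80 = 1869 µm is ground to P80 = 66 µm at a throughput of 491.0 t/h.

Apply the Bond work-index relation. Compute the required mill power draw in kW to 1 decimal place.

P = 3779.2 kW

Bond: W = 10·Wi·(1/√P80 − 1/√F80)
W = 10·7.7·(1/√66 − 1/√1869) = 10·7.7·(0.099960) = 7.6970 kWh/t
P_mill = W·ṁ = 7.6970·491.0 = 3779.2 kW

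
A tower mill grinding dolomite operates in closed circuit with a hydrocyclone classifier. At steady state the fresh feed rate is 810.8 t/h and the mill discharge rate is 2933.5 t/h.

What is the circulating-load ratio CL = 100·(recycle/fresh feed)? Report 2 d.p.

CL = 261.80 %

Discharge = new feed + return, hence
R = M − F = 2933.5 − 810.8 = 2122.7 t/h
CL = 100·R/F = 100·2122.7/810.8 = 261.80 %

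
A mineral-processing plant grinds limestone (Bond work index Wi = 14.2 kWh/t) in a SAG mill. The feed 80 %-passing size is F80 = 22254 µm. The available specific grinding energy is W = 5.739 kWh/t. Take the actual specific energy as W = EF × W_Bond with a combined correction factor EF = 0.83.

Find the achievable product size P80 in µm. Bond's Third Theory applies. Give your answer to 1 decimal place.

W_Bond = 10·Wi·(1/√P₈₀ − 1/√F₈₀)
W_Bond = W / EF = 5.739 / 0.83 = 6.9145 kWh/t
P80^(−½) = W_Bond/(10 Wi) + F80^(−½)
  = 6.9145/(10·14.2) + 1/√22254 = 0.048693 + 0.006703 = 0.055397
P80 = (1/0.055397)² = 18.0516² = 325.86 µm

P80 = 325.9 µm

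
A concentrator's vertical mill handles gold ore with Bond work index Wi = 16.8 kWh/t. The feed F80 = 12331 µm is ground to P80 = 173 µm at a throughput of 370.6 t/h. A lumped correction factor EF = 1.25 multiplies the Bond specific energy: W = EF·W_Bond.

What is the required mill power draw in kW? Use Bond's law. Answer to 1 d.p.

P = 5216.2 kW

Bond: W = 10·Wi·(1/√P80 − 1/√F80)
W = 10·16.8·(1/√173 − 1/√12331) = 10·16.8·(0.067023) = 11.2599 kWh/t
Apply correction: 11.2599 × 1.25 = 14.0749 kWh/t
P = W·T = 14.0749·370.6 = 5216.2 kW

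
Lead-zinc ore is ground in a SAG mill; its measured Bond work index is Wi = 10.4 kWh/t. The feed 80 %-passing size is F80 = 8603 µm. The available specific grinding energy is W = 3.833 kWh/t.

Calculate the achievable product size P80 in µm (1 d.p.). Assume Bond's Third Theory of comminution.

W_Bond = 10·Wi·(1/√P₈₀ − 1/√F₈₀)
1/√P80 = 1/√F80 + W/(10·Wi)
  = 3.8330/(10·10.4) + 1/√8603 = 0.036856 + 0.010781 = 0.047637
P80 = (1/0.047637)² = 20.9920² = 440.66 µm

P80 = 440.7 µm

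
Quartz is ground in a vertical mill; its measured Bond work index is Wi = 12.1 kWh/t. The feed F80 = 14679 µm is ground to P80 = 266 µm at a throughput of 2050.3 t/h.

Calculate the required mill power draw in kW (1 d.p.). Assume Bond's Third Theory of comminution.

W = 10·Wi·[P80^(−½) − F80^(−½)]
W = 10·12.1·(1/√266 − 1/√14679) = 10·12.1·(0.053060) = 6.4203 kWh/t
P = W·T = 6.4203·2050.3 = 13163.5 kW

P = 13163.5 kW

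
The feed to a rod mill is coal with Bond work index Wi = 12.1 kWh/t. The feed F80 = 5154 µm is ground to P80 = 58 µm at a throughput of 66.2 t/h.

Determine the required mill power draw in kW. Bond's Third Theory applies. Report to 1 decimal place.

W_Bond = 10·Wi·(1/√P₈₀ − 1/√F₈₀)
W = 10·12.1·(1/√58 − 1/√5154) = 10·12.1·(0.117377) = 14.2026 kWh/t
P = W·T = 14.2026·66.2 = 940.2 kW

P = 940.2 kW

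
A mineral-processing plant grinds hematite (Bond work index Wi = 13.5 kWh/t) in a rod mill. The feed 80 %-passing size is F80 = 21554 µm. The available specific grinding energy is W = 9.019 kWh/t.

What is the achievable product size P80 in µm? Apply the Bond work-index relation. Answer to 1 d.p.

P80 = 184.5 µm

W = 10 Wi / √P80 − 10 Wi / √F80
⇒ 1/√P80 = W/(10 Wi) + 1/√F80
  = 9.0190/(10·13.5) + 1/√21554 = 0.066807 + 0.006811 = 0.073619
P80 = (1/0.073619)² = 13.5835² = 184.51 µm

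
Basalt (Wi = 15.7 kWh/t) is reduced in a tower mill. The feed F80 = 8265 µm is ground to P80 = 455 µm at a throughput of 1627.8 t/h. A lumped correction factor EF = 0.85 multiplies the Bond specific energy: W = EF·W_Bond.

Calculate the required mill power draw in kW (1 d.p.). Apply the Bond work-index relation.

W_Bond = 10·Wi·(1/√P₈₀ − 1/√F₈₀)
W = 10·15.7·(1/√455 − 1/√8265) = 10·15.7·(0.035881) = 5.6333 kWh/t
W_actual = 0.85 × 5.6333 = 4.7883 kWh/t
Mill draw = 4.7883 × 1627.8 = 7794.4 kW

P = 7794.4 kW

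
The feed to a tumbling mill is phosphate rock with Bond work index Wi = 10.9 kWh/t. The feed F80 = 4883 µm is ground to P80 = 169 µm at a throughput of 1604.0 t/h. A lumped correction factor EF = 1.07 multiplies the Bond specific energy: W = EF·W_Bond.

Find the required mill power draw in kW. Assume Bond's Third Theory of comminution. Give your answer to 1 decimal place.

W = 10 Wi (1/√P80 − 1/√F80)  [Bond]
W = 10·10.9·(1/√169 − 1/√4883) = 10·10.9·(0.062613) = 6.8248 kWh/t
With EF = 1.07: W = 6.8248·1.07 = 7.3025 kWh/t
P = W·T = 7.3025·1604.0 = 11713.2 kW

P = 11713.2 kW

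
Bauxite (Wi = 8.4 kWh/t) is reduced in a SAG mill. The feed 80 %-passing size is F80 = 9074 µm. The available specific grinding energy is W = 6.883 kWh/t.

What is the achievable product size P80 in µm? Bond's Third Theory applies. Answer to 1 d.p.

P80 = 117.0 µm

W = 10 Wi (1/√P80 − 1/√F80)  [Bond]
P80^-0.5 = F80^-0.5 + W/(10 Wi)
  = 6.8830/(10·8.4) + 1/√9074 = 0.081940 + 0.010498 = 0.092438
P80 = (1/0.092438)² = 10.8180² = 117.03 µm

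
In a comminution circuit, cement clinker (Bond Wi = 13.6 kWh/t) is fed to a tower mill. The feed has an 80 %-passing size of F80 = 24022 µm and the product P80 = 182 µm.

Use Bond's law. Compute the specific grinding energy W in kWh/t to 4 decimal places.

W = 9.2035 kWh/t

Bond:  W = 10 Wi (1/√P − 1/√F)
1/√182 = 0.074125;  1/√24022 = 0.006452
W = 10·13.6·(0.074125 − 0.006452) = 9.2035 kWh/t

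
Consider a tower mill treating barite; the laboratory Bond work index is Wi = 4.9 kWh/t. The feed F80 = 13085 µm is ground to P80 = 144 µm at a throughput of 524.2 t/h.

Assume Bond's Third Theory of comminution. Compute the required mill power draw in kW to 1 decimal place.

P = 1915.9 kW

Bond:  W = 10 Wi (1/√P − 1/√F)
W = 10·4.9·(1/√144 − 1/√13085) = 10·4.9·(0.074591) = 3.6550 kWh/t
Mill draw = 3.6550 × 524.2 = 1915.9 kW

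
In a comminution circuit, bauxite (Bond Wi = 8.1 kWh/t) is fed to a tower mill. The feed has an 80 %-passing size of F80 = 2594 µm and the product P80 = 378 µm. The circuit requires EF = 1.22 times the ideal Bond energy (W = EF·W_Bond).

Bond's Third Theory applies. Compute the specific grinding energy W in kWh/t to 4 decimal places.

W = 3.1425 kWh/t

W_Bond = 10·Wi·(1/√P₈₀ − 1/√F₈₀)
1/√378 = 0.051434;  1/√2594 = 0.019634
W = 10·8.1·(0.051434 − 0.019634) = 2.5758 kWh/t
With EF = 1.22: W = 2.5758·1.22 = 3.1425 kWh/t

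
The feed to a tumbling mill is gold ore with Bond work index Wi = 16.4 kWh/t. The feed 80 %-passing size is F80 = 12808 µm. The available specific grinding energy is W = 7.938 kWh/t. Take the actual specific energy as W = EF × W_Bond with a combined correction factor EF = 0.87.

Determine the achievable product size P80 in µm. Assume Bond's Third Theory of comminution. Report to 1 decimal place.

W = 10 Wi / √P80 − 10 Wi / √F80
W_Bond = W / EF = 7.938 / 0.87 = 9.1241 kWh/t
⇒ 1/√P80 = W_Bond/(10 Wi) + 1/√F80
  = 9.1241/(10·16.4) + 1/√12808 = 0.055635 + 0.008836 = 0.064471
P80 = (1/0.064471)² = 15.5108² = 240.59 µm

P80 = 240.6 µm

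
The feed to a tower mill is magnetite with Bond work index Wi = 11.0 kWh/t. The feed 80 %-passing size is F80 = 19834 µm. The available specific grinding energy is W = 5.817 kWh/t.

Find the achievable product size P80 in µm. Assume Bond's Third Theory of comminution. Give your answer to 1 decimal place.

P80 = 277.9 µm

W = 10 Wi (1/√P80 − 1/√F80)  [Bond]
P80^(−½) = W/(10 Wi) + F80^(−½)
  = 5.8170/(10·11.0) + 1/√19834 = 0.052882 + 0.007101 = 0.059982
P80 = (1/0.059982)² = 16.6716² = 277.94 µm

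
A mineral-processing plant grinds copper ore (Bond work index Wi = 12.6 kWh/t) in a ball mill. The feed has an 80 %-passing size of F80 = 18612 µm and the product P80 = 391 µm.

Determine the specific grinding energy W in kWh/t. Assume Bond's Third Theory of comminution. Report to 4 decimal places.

W = 5.4485 kWh/t

Bond:  W = 10 Wi (1/√P − 1/√F)
1/√391 = 0.050572;  1/√18612 = 0.007330
W = 10·12.6·(0.050572 − 0.007330) = 5.4485 kWh/t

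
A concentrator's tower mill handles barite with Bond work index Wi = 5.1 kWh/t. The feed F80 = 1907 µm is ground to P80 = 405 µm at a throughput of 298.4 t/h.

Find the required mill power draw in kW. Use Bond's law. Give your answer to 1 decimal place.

W = 10 Wi (P80^-0.5 − F80^-0.5)
W = 10·5.1·(1/√405 − 1/√1907) = 10·5.1·(0.026791) = 1.3663 kWh/t
Power = W × throughput = 1.3663 kWh/t × 298.4 t/h = 407.7 kW

P = 407.7 kW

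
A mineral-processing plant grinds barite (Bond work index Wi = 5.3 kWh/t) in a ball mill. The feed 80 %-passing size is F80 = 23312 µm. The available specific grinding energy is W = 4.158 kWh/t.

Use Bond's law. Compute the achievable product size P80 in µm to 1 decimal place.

W = 10 Wi (1/√P80 − 1/√F80)  [Bond]
1/√P80 = 1/√F80 + W/(10·Wi)
  = 4.1580/(10·5.3) + 1/√23312 = 0.078453 + 0.006550 = 0.085002
P80 = (1/0.085002)² = 11.7644² = 138.40 µm

P80 = 138.4 µm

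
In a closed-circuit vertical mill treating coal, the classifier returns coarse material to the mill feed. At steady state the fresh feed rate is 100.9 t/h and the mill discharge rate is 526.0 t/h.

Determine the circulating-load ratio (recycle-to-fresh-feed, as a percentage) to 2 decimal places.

CL = 421.31 %

Steady state: M = F + R.
R = M − F = 526.0 − 100.9 = 425.1 t/h
CL = 100·R/F = 100·425.1/100.9 = 421.31 %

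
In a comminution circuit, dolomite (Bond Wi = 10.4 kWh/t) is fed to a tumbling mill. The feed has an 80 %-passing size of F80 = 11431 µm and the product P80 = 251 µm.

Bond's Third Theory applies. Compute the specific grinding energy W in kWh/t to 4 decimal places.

Bond:  W = 10 Wi (1/√P − 1/√F)
1/√251 = 0.063119;  1/√11431 = 0.009353
W = 10·10.4·(0.063119 − 0.009353) = 5.5917 kWh/t

W = 5.5917 kWh/t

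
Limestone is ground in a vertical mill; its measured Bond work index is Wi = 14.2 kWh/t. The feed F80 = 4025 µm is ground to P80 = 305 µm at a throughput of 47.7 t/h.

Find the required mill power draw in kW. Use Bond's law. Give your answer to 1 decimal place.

W = 10·Wi·[P80^(−½) − F80^(−½)]
W = 10·14.2·(1/√305 − 1/√4025) = 10·14.2·(0.041498) = 5.8927 kWh/t
Power = W × throughput = 5.8927 kWh/t × 47.7 t/h = 281.1 kW

P = 281.1 kW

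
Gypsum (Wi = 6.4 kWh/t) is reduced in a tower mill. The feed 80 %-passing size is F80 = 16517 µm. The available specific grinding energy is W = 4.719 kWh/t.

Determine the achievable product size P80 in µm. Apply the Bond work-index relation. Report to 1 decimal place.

W = 10 Wi (1/√P80 − 1/√F80)  [Bond]
P80^(−½) = W/(10 Wi) + F80^(−½)
  = 4.7190/(10·6.4) + 1/√16517 = 0.073734 + 0.007781 = 0.081515
P80 = (1/0.081515)² = 12.2676² = 150.49 µm

P80 = 150.5 µm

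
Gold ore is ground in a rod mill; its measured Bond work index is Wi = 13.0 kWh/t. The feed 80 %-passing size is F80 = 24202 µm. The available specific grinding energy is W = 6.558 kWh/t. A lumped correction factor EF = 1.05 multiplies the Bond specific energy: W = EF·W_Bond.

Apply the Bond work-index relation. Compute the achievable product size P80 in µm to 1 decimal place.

W = 10·Wi·[P80^(−½) − F80^(−½)]
W_Bond = W / EF = 6.558 / 1.05 = 6.2457 kWh/t
⇒ 1/√P80 = W_Bond/(10 Wi) + 1/√F80
  = 6.2457/(10·13.0) + 1/√24202 = 0.048044 + 0.006428 = 0.054472
P80 = (1/0.054472)² = 18.3581² = 337.02 µm

P80 = 337.0 µm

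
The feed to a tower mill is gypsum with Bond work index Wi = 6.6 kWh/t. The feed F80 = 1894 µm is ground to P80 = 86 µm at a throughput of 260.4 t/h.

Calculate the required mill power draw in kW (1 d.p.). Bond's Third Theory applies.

W_Bond = 10·Wi·(1/√P₈₀ − 1/√F₈₀)
W = 10·6.6·(1/√86 − 1/√1894) = 10·6.6·(0.084855) = 5.6004 kWh/t
Power = W × throughput = 5.6004 kWh/t × 260.4 t/h = 1458.4 kW

P = 1458.4 kW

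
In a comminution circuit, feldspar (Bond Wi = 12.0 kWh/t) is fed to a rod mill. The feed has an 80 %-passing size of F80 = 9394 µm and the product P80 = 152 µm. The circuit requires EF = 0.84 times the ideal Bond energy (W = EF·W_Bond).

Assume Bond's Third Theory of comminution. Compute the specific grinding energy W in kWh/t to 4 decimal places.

W = 7.1360 kWh/t

W = 10 Wi / √P80 − 10 Wi / √F80
1/√152 = 0.081111;  1/√9394 = 0.010318
W = 10·12.0·(0.081111 − 0.010318) = 8.4952 kWh/t
W_actual = 0.84 × 8.4952 = 7.1360 kWh/t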